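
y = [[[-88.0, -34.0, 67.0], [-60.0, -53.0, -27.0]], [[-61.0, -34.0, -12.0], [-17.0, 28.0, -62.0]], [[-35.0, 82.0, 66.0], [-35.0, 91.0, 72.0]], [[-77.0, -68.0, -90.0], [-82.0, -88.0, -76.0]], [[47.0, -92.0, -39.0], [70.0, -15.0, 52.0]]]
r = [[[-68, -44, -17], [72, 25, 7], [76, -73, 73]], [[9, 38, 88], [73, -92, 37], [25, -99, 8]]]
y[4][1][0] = 70.0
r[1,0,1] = 38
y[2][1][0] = -35.0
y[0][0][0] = -88.0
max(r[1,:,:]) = 88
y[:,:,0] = [[-88.0, -60.0], [-61.0, -17.0], [-35.0, -35.0], [-77.0, -82.0], [47.0, 70.0]]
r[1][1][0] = 73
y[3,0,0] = -77.0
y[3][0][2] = -90.0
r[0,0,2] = -17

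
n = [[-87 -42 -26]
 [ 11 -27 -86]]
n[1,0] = 11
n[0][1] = -42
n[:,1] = [-42, -27]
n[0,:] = [-87, -42, -26]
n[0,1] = -42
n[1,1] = -27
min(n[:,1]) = -42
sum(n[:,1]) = -69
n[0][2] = -26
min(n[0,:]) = -87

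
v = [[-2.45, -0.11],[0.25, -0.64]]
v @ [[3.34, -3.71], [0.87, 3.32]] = [[-8.28, 8.72], [0.28, -3.05]]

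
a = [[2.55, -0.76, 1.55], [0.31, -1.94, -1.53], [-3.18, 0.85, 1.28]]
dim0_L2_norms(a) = [4.09, 2.25, 2.53]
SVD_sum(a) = [[2.23, -0.91, -0.31],[1.11, -0.45, -0.16],[-3.13, 1.27, 0.44]] + [[0.51, 0.72, 1.54], [-0.58, -0.82, -1.76], [0.16, 0.22, 0.47]] + [[-0.19, -0.57, 0.33], [-0.22, -0.67, 0.38], [-0.21, -0.64, 0.37]]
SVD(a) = [[-0.56, 0.65, 0.52], [-0.28, -0.74, 0.62], [0.78, 0.2, 0.59]] @ diag([4.3507893306090875, 2.743440796411328, 1.304095394227014]) @ [[-0.92, 0.37, 0.13],  [0.29, 0.40, 0.87],  [-0.27, -0.83, 0.48]]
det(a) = -15.57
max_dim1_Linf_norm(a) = 3.18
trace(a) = 1.89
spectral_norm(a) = 4.35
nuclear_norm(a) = 8.40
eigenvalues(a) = [(1.83+2.33j), (1.83-2.33j), (-1.77+0j)]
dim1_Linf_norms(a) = [2.55, 1.94, 3.18]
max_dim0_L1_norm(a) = 6.04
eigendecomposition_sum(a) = [[1.31+0.77j,(-0.21-0.21j),(0.84-0.81j)], [(0.34-0.67j),-0.10+0.11j,(-0.42-0.39j)], [-1.60+1.29j,(0.36-0.16j),(0.62+1.45j)]] + [[(1.31-0.77j),(-0.21+0.21j),0.84+0.81j], [(0.34+0.67j),(-0.1-0.11j),-0.42+0.39j], [(-1.6-1.29j),(0.36+0.16j),0.62-1.45j]] + [[-0.08-0.00j, -0.35+0.00j, (-0.14-0j)], [-0.38-0.00j, -1.74+0.00j, -0.68-0.00j], [(0.03+0j), 0.12-0.00j, (0.05+0j)]]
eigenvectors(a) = [[(0.2+0.53j),0.20-0.53j,0.20+0.00j],[(0.26-0.12j),(0.26+0.12j),(0.98+0j)],[(-0.77+0j),(-0.77-0j),-0.07+0.00j]]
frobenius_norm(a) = 5.31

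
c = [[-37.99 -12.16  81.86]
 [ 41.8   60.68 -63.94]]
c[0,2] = 81.86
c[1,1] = 60.68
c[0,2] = 81.86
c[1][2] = -63.94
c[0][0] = -37.99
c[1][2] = -63.94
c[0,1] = -12.16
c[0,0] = -37.99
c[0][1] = -12.16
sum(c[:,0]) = 3.809999999999995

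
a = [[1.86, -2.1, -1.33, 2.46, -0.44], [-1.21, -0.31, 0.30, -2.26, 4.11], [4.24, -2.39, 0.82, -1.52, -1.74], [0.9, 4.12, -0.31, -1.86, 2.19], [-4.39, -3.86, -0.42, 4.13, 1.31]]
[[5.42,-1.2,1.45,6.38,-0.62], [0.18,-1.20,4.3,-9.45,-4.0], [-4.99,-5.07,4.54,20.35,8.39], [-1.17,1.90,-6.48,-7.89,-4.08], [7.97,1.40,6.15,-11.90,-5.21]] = a@[[-0.34,-0.49,-0.27,2.46,0.59],  [-0.35,0.87,-2.06,-1.72,-0.6],  [-2.72,0.03,0.15,0.04,1.50],  [0.79,0.64,-0.82,-1.13,-0.63],  [0.55,-0.02,0.35,-2.33,-1.30]]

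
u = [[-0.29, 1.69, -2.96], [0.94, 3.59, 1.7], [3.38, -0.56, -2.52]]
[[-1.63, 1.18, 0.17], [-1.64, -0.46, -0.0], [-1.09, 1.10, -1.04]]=u @ [[-0.21,0.05,-0.29],[-0.53,0.04,0.07],[0.27,-0.38,0.01]]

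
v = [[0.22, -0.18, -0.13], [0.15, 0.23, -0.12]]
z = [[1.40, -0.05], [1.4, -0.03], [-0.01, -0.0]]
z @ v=[[0.3, -0.26, -0.18], [0.3, -0.26, -0.18], [-0.0, 0.0, 0.00]]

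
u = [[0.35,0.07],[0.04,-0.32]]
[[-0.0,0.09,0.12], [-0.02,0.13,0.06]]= u @ [[-0.02,0.32,0.37], [0.07,-0.38,-0.15]]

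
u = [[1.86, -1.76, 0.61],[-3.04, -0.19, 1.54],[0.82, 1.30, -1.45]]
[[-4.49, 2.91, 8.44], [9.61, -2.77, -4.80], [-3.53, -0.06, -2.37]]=u@[[-1.41, 1.57, 1.52],[2.36, 0.48, -3.37],[3.75, 1.36, -0.53]]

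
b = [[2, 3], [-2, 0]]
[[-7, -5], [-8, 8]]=b@[[4, -4], [-5, 1]]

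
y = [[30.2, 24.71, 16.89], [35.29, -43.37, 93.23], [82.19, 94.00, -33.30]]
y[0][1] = 24.71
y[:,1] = [24.71, -43.37, 94.0]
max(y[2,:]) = 94.0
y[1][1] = -43.37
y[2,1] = 94.0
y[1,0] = 35.29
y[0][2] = 16.89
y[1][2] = 93.23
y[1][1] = -43.37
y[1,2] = 93.23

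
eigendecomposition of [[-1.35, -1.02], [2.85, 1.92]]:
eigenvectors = [[0.49-0.15j, (0.49+0.15j)],[-0.86+0.00j, (-0.86-0j)]]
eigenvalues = [(0.28+0.48j), (0.28-0.48j)]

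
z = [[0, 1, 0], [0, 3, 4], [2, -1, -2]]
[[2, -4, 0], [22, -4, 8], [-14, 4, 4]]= z @[[-2, 2, 4], [2, -4, 0], [4, 2, 2]]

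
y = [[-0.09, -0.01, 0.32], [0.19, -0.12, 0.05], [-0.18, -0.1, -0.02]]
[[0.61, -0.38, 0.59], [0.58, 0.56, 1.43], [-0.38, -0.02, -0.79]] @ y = [[-0.23, -0.02, 0.16], [-0.2, -0.22, 0.18], [0.17, 0.09, -0.11]]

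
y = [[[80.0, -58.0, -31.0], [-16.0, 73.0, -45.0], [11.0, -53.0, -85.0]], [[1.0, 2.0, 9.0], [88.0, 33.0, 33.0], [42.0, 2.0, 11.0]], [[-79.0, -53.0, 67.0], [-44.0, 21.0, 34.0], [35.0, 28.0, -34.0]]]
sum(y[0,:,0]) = 75.0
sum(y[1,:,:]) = 221.0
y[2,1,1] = 21.0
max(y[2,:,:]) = 67.0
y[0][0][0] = 80.0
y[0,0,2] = -31.0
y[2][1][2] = 34.0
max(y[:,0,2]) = 67.0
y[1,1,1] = 33.0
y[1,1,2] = 33.0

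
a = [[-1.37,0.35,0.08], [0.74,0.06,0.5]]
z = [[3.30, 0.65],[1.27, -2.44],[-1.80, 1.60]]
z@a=[[-4.04, 1.19, 0.59],[-3.55, 0.3, -1.12],[3.65, -0.53, 0.66]]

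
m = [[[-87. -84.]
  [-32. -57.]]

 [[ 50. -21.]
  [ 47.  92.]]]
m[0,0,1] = -84.0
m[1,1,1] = 92.0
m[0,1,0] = -32.0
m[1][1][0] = 47.0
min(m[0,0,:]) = -87.0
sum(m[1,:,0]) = 97.0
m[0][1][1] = -57.0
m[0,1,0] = -32.0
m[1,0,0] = 50.0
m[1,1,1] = 92.0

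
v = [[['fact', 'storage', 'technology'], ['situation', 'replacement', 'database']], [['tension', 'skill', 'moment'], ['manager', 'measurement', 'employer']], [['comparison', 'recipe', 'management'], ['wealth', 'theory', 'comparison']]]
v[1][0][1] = 'skill'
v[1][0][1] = 'skill'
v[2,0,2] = 'management'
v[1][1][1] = 'measurement'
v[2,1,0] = 'wealth'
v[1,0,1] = 'skill'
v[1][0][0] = 'tension'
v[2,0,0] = 'comparison'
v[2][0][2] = 'management'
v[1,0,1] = 'skill'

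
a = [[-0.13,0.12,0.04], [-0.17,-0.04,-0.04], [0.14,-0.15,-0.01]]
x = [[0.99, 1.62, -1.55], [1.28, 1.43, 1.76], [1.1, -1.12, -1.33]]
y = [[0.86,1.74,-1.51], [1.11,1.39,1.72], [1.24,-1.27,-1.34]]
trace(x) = 1.09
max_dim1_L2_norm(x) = 2.6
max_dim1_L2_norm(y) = 2.47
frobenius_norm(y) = 4.14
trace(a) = -0.18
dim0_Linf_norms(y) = [1.24, 1.74, 1.72]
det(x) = 10.62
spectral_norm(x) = 2.89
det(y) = 11.31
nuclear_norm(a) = 0.46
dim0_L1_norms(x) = [3.37, 4.17, 4.64]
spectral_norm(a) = 0.29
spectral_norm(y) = 2.88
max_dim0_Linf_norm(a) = 0.17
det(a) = 0.00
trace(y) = 0.91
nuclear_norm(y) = 6.96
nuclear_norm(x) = 6.89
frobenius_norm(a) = 0.33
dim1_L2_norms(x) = [2.45, 2.6, 2.06]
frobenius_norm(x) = 4.13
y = x + a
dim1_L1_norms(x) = [4.16, 4.47, 3.55]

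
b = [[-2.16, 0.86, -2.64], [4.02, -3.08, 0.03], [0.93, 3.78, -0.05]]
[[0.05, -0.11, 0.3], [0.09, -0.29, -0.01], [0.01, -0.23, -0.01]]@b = [[-0.27,  1.52,  -0.15], [-1.37,  0.93,  -0.25], [-0.96,  0.68,  -0.03]]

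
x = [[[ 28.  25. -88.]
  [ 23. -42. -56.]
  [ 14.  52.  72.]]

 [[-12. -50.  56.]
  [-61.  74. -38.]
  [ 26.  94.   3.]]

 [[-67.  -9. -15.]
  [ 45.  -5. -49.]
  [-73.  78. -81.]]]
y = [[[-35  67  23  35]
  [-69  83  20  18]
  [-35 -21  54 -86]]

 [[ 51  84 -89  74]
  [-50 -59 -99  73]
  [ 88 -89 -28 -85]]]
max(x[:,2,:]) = 94.0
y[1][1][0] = -50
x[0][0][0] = 28.0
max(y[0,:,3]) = 35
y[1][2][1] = -89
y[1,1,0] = -50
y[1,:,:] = [[51, 84, -89, 74], [-50, -59, -99, 73], [88, -89, -28, -85]]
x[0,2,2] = 72.0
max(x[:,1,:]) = 74.0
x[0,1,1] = -42.0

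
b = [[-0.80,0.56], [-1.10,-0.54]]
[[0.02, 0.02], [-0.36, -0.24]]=b @ [[0.18, 0.12],[0.3, 0.20]]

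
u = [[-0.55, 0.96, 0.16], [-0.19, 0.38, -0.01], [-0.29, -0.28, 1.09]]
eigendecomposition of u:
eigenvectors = [[0.90, -0.84, 0.08], [0.33, -0.42, -0.04], [0.29, -0.33, 1.0]]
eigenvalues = [-0.15, -0.01, 1.08]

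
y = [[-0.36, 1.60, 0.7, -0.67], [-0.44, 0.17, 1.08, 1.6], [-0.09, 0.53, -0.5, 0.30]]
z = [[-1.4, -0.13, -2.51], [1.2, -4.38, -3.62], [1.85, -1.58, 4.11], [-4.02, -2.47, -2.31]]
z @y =[[0.79, -3.59, 0.13, -0.02], [1.82, -0.74, -2.08, -8.90], [-0.34, 4.87, -2.47, -2.53], [2.74, -8.08, -4.33, -1.95]]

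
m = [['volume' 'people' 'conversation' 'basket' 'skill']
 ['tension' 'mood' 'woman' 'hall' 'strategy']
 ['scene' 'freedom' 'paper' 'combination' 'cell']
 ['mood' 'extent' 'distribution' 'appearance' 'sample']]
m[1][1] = 'mood'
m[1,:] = ['tension', 'mood', 'woman', 'hall', 'strategy']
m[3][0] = 'mood'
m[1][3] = 'hall'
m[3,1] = 'extent'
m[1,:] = ['tension', 'mood', 'woman', 'hall', 'strategy']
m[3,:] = ['mood', 'extent', 'distribution', 'appearance', 'sample']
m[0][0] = 'volume'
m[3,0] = 'mood'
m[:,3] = ['basket', 'hall', 'combination', 'appearance']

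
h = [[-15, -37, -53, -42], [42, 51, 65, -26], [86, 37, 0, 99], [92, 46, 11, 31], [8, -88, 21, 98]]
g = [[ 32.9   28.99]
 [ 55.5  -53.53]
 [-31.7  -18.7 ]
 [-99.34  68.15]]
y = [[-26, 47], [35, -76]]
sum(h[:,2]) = 44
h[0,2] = -53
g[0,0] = 32.9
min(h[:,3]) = -42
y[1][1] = -76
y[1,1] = -76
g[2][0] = -31.7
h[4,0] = 8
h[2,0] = 86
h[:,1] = [-37, 51, 37, 46, -88]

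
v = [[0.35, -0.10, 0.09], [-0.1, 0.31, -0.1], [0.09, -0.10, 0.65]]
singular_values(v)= [0.71, 0.37, 0.23]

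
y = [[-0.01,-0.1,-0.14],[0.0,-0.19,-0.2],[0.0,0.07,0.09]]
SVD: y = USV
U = [[0.5,0.78,0.37], [0.8,-0.58,0.15], [-0.33,-0.23,0.92]]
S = [0.34, 0.02, 0.0]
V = [[-0.01, -0.65, -0.76], [-0.35, 0.71, -0.61], [-0.94, -0.25, 0.24]]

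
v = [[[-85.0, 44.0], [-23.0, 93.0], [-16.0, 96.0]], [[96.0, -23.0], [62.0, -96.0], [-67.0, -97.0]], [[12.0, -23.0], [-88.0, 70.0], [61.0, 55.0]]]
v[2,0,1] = -23.0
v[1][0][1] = -23.0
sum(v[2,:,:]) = 87.0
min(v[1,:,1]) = -97.0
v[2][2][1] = 55.0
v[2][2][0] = 61.0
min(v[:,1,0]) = -88.0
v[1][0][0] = 96.0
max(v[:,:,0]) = 96.0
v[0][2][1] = 96.0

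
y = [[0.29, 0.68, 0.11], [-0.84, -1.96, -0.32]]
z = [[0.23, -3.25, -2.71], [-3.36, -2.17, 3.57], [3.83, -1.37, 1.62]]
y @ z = [[-1.8, -2.57, 1.82],[5.17, 7.42, -5.24]]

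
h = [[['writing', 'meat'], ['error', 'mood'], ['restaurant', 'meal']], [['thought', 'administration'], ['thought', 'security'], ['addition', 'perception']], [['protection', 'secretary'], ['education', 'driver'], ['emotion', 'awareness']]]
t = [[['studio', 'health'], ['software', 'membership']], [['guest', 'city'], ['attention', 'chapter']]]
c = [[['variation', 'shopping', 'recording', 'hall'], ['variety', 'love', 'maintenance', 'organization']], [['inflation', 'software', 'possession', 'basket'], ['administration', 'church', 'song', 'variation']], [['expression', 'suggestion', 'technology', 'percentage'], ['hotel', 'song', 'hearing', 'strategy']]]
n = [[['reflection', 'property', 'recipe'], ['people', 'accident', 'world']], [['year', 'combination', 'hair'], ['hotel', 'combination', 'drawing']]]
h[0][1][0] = 'error'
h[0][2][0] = 'restaurant'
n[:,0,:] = [['reflection', 'property', 'recipe'], ['year', 'combination', 'hair']]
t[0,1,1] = 'membership'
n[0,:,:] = [['reflection', 'property', 'recipe'], ['people', 'accident', 'world']]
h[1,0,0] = 'thought'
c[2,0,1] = 'suggestion'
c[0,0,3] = 'hall'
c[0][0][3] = 'hall'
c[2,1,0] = 'hotel'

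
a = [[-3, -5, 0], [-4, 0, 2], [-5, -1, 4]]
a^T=[[-3, -4, -5], [-5, 0, -1], [0, 2, 4]]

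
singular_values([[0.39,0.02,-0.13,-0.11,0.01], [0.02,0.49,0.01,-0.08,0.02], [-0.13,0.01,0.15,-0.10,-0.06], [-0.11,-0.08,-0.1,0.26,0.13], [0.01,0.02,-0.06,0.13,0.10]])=[0.54, 0.45, 0.36, 0.04, 0.0]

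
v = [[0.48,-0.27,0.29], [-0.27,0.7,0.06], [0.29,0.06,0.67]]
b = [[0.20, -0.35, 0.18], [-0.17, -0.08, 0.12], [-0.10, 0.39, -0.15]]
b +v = [[0.68, -0.62, 0.47], [-0.44, 0.62, 0.18], [0.19, 0.45, 0.52]]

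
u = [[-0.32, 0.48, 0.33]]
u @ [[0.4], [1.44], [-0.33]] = [[0.45]]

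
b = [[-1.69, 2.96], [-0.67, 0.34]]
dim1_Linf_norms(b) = [2.96, 0.67]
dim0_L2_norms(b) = [1.82, 2.98]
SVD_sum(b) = [[-1.75, 2.92],[-0.33, 0.55]] + [[0.06, 0.04],  [-0.34, -0.21]]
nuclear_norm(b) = 3.87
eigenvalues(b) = [(-0.67+0.98j), (-0.67-0.98j)]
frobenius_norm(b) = 3.49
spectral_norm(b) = 3.47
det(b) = 1.41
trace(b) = -1.35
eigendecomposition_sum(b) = [[-0.84+0.14j, 1.48+1.02j], [(-0.34-0.23j), 0.17+0.84j]] + [[-0.84-0.14j, (1.48-1.02j)], [-0.34+0.23j, 0.17-0.84j]]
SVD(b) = [[-0.98, -0.18], [-0.18, 0.98]] @ diag([3.4665673176928764, 0.40633856807300467]) @ [[0.51, -0.86], [-0.86, -0.51]]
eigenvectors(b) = [[0.90+0.00j, 0.90-0.00j], [(0.31+0.3j), (0.31-0.3j)]]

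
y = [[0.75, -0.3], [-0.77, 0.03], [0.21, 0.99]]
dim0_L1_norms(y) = [1.73, 1.32]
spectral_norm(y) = 1.10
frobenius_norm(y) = 1.51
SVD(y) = [[-0.73, -0.08],[0.68, -0.18],[0.06, 0.98]] @ diag([1.1004725609940738, 1.029300802729282]) @ [[-0.96, 0.28], [0.28, 0.96]]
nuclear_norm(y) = 2.13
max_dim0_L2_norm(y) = 1.1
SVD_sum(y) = [[0.77, -0.22],[-0.72, 0.21],[-0.07, 0.02]] + [[-0.02,-0.08], [-0.05,-0.18], [0.28,0.97]]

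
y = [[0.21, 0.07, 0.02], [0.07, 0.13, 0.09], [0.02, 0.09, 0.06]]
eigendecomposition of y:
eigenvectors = [[0.76,0.64,0.12], [0.57,-0.56,-0.59], [0.32,-0.52,0.79]]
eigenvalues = [0.27, 0.13, -0.0]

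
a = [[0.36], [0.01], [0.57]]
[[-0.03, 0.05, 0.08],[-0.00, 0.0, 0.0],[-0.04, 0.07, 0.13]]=a @ [[-0.07, 0.13, 0.23]]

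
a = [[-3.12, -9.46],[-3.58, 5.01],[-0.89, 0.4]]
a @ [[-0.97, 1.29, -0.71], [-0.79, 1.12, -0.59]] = [[10.5, -14.62, 7.80],[-0.49, 0.99, -0.41],[0.55, -0.70, 0.4]]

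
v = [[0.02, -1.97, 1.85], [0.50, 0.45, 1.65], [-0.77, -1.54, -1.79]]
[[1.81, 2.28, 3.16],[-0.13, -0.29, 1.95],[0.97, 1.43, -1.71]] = v @ [[-0.87, 0.99, -0.24], [-0.60, -1.27, -0.34], [0.35, -0.13, 1.35]]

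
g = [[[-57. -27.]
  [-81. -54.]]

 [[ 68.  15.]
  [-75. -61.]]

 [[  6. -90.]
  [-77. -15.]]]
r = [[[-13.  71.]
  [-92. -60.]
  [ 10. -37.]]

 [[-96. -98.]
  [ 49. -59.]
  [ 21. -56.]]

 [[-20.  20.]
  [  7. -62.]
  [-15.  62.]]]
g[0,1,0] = -81.0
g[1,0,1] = 15.0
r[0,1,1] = -60.0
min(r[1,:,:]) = -98.0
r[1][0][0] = -96.0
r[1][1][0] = 49.0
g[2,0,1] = -90.0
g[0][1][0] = -81.0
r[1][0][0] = -96.0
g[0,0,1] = -27.0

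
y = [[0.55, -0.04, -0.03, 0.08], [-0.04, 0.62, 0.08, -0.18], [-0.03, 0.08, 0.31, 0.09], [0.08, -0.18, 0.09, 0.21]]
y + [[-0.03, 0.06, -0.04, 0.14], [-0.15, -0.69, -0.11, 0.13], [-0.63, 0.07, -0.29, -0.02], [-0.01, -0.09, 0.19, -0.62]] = [[0.52,0.02,-0.07,0.22],  [-0.19,-0.07,-0.03,-0.05],  [-0.66,0.15,0.02,0.07],  [0.07,-0.27,0.28,-0.41]]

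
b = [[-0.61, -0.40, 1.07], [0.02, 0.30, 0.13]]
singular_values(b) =[1.3, 0.33]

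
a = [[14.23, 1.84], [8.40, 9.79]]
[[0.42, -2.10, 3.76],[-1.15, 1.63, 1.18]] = a @ [[0.05,-0.19,0.28], [-0.16,0.33,-0.12]]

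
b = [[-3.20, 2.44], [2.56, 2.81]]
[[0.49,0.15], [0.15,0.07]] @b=[[-1.18, 1.62], [-0.30, 0.56]]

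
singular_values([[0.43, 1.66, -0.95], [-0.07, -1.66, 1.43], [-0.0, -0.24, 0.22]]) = [2.93, 0.39, 0.0]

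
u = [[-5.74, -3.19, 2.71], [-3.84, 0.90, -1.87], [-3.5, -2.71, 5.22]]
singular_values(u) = [9.66, 4.7, 1.01]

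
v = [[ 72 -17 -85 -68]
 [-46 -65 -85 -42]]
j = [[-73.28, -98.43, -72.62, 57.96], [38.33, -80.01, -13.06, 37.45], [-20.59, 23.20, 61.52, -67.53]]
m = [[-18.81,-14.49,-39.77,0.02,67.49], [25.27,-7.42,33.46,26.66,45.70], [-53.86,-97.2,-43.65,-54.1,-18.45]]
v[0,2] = -85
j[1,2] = -13.06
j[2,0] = -20.59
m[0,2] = -39.77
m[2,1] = -97.2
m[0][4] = 67.49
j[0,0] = -73.28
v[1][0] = -46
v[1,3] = -42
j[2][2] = 61.52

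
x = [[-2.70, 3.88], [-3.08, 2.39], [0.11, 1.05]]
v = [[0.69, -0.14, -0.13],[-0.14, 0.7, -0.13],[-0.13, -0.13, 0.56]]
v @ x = [[-1.45, 2.21],  [-1.79, 0.99],  [0.81, -0.23]]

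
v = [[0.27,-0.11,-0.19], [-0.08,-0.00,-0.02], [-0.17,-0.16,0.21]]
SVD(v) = [[-0.76, 0.63, 0.16],[0.11, -0.12, 0.99],[0.64, 0.77, 0.02]] @ diag([0.42566234328805364, 0.2030673096265933, 0.06383758506977237]) @ [[-0.76,-0.04,0.65], [0.24,-0.95,0.22], [-0.61,-0.32,-0.73]]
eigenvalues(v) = [-0.09, 0.42, 0.15]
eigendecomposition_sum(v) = [[-0.02, -0.05, -0.01], [-0.02, -0.05, -0.02], [-0.02, -0.06, -0.02]] + [[0.26, 0.02, -0.24],[-0.04, -0.0, 0.04],[-0.18, -0.02, 0.16]] + [[0.03, -0.09, 0.06],[-0.02, 0.06, -0.04],[0.03, -0.09, 0.06]]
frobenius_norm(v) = 0.48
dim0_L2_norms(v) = [0.33, 0.19, 0.28]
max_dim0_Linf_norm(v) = 0.27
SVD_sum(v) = [[0.25,0.01,-0.21], [-0.04,-0.00,0.03], [-0.21,-0.01,0.18]] + [[0.03, -0.12, 0.03], [-0.01, 0.02, -0.01], [0.04, -0.15, 0.03]] + [[-0.01, -0.0, -0.01], [-0.04, -0.02, -0.05], [-0.00, -0.00, -0.0]]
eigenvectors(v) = [[0.51, 0.82, 0.63], [0.60, -0.13, -0.43], [0.61, -0.56, 0.65]]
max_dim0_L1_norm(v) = 0.52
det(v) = -0.01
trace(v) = 0.48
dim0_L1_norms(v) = [0.52, 0.27, 0.42]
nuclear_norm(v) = 0.69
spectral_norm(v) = 0.43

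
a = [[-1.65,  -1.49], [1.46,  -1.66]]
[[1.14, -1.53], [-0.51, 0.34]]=a @ [[-0.54, 0.62], [-0.17, 0.34]]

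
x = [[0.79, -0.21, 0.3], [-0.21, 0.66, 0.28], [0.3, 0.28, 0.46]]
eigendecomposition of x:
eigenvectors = [[-0.46, -0.89, -0.01], [-0.51, 0.26, 0.82], [0.73, -0.38, 0.57]]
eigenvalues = [0.08, 0.98, 0.86]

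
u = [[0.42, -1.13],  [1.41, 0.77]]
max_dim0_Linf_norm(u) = 1.41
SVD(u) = [[0.23, -0.97], [-0.97, -0.23]] @ diag([1.6265803818791142, 1.178361685258815]) @ [[-0.79, -0.62], [-0.62, 0.79]]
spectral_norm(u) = 1.63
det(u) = 1.92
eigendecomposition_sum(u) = [[(0.21+0.67j), (-0.56+0.27j)], [(0.7-0.34j), 0.38+0.58j]] + [[0.21-0.67j, (-0.56-0.27j)],[0.70+0.34j, 0.38-0.58j]]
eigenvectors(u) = [[(0.09-0.66j),  (0.09+0.66j)], [(-0.75+0j),  -0.75-0.00j]]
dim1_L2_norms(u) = [1.21, 1.61]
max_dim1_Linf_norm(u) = 1.41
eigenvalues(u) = [(0.6+1.25j), (0.6-1.25j)]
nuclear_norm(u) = 2.80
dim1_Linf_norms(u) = [1.13, 1.41]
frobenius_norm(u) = 2.01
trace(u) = 1.19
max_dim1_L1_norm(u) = 2.18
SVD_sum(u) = [[-0.29, -0.23], [1.24, 0.98]] + [[0.71, -0.9], [0.17, -0.21]]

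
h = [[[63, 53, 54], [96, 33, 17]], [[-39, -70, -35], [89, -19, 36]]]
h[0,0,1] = 53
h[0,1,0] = 96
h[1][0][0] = -39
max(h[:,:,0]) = 96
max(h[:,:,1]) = 53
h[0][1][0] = 96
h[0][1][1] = 33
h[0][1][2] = 17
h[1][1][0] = 89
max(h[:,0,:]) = 63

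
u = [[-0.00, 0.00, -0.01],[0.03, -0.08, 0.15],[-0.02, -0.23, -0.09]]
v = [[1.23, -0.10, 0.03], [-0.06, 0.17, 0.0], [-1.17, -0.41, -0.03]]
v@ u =[[-0.00,  0.00,  -0.03], [0.01,  -0.01,  0.03], [-0.01,  0.04,  -0.05]]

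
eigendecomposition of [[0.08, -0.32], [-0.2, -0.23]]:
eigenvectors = [[0.91, 0.58], [-0.40, 0.82]]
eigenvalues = [0.22, -0.37]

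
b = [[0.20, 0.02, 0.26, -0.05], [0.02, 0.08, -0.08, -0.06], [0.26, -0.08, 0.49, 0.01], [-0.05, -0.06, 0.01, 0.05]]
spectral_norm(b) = 0.65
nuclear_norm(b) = 0.82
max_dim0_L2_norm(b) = 0.56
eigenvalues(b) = [0.65, 0.17, 0.0, -0.0]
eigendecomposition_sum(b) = [[0.16, -0.03, 0.28, -0.01], [-0.03, 0.01, -0.06, 0.0], [0.28, -0.06, 0.48, -0.01], [-0.01, 0.0, -0.01, 0.0]] + [[0.04, 0.05, -0.02, -0.04], [0.05, 0.07, -0.02, -0.06], [-0.02, -0.02, 0.01, 0.02], [-0.04, -0.06, 0.02, 0.05]] + [[0.00, -0.0, -0.00, 0.0], [-0.00, 0.00, 0.0, -0.0], [-0.00, 0.00, 0.00, -0.0], [0.00, -0.0, -0.0, 0.00]] + [[-0.0,-0.00,0.00,-0.0], [-0.0,-0.00,0.00,-0.0], [0.00,0.00,-0.0,0.0], [-0.0,-0.0,0.00,-0.00]]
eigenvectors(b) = [[0.5,0.48,0.68,0.23], [-0.10,0.65,-0.56,0.50], [0.86,-0.21,-0.46,-0.06], [-0.02,-0.54,0.11,0.83]]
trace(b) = 0.82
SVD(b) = [[-0.5, -0.48, 0.68, 0.23], [0.1, -0.65, -0.56, 0.5], [-0.86, 0.21, -0.46, -0.06], [0.02, 0.54, 0.11, 0.83]] @ diag([0.6490152001719469, 0.17022277384670706, 0.0016433259277821987, 0.0008812999464362616]) @ [[-0.50, 0.1, -0.86, 0.02], [-0.48, -0.65, 0.21, 0.54], [0.68, -0.56, -0.46, 0.11], [-0.23, -0.50, 0.06, -0.83]]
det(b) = -0.00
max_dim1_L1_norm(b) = 0.84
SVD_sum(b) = [[0.16, -0.03, 0.28, -0.01], [-0.03, 0.01, -0.06, 0.0], [0.28, -0.06, 0.48, -0.01], [-0.01, 0.0, -0.01, 0.0]] + [[0.04, 0.05, -0.02, -0.04], [0.05, 0.07, -0.02, -0.06], [-0.02, -0.02, 0.01, 0.02], [-0.04, -0.06, 0.02, 0.05]] + [[0.0, -0.00, -0.00, 0.00],  [-0.00, 0.0, 0.00, -0.0],  [-0.0, 0.00, 0.0, -0.00],  [0.0, -0.00, -0.00, 0.0]] + [[-0.00, -0.0, 0.0, -0.0], [-0.00, -0.00, 0.00, -0.00], [0.0, 0.00, -0.00, 0.00], [-0.00, -0.0, 0.00, -0.00]]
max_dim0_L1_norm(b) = 0.84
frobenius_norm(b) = 0.67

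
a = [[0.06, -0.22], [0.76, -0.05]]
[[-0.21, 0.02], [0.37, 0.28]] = a@ [[0.56, 0.37],[1.11, -0.01]]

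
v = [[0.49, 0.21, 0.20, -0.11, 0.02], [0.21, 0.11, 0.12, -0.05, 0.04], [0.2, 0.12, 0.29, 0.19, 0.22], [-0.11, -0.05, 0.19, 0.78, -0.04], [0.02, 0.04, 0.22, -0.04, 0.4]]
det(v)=-0.000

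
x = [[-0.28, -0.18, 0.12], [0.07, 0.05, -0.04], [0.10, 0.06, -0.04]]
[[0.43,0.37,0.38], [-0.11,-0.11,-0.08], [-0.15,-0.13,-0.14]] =x @ [[-0.39, -0.54, -1.77], [-2.18, -0.01, -0.27], [-0.61, 1.77, -1.38]]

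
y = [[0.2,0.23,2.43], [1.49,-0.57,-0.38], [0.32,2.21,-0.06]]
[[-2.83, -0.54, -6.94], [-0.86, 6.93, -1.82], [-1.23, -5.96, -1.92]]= y @[[-1.01, 3.38, -2.13],  [-0.44, -3.19, -0.63],  [-1.04, -0.20, -2.62]]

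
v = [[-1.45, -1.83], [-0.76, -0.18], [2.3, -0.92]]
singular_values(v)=[2.84, 2.03]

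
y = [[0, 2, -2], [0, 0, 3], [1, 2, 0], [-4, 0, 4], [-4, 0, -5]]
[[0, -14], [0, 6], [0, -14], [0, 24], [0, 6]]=y@[[0, -4], [0, -5], [0, 2]]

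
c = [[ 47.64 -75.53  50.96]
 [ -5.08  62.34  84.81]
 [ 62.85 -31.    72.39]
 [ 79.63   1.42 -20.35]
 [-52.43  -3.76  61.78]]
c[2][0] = 62.85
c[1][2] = 84.81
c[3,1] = 1.42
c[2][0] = 62.85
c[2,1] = -31.0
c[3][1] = 1.42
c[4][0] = -52.43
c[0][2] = 50.96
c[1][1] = 62.34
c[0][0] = 47.64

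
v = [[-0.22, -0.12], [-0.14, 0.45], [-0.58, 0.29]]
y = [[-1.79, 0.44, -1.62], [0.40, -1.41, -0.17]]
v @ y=[[0.35, 0.07, 0.38], [0.43, -0.70, 0.15], [1.15, -0.66, 0.89]]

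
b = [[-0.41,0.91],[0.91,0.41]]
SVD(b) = [[-0.41, 0.91], [0.91, 0.41]] @ diag([0.9980981915623333, 0.9980981915623331]) @ [[1.00, 0.0], [0.0, 1.0]]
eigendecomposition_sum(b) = [[-0.7, 0.46], [0.46, -0.29]] + [[0.29, 0.46], [0.46, 0.7]]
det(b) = -1.00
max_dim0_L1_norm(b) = 1.32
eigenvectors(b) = [[-0.84, -0.54], [0.54, -0.84]]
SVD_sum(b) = [[-0.41, 0.00], [0.91, 0.0]] + [[0.0, 0.91], [0.00, 0.41]]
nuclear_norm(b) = 2.00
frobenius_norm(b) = 1.41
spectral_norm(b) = 1.00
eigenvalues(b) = [-1.0, 1.0]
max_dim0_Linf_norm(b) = 0.91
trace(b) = 0.00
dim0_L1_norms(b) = [1.32, 1.32]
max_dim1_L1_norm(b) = 1.32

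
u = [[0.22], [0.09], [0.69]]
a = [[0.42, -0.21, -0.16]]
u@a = [[0.09, -0.05, -0.04], [0.04, -0.02, -0.01], [0.29, -0.14, -0.11]]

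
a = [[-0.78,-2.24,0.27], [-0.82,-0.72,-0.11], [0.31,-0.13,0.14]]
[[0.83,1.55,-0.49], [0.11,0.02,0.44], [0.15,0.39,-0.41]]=a @ [[-0.09,0.4,-0.86], [-0.21,-0.68,0.45], [1.09,1.26,-0.58]]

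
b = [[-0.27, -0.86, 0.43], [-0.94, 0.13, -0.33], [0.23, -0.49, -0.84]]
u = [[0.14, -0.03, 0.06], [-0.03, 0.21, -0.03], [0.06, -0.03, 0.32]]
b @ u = [[0.01, -0.19, 0.15], [-0.16, 0.07, -0.17], [-0.00, -0.08, -0.24]]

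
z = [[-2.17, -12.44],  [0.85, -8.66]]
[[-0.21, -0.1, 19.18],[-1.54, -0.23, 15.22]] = z @ [[-0.59, -0.07, 0.79], [0.12, 0.02, -1.68]]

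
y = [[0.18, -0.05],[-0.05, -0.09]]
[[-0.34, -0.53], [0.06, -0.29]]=y @ [[-1.80, -1.75], [0.38, 4.21]]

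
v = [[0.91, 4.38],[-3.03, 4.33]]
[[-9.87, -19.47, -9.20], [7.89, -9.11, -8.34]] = v @ [[-4.49, -2.58, -0.19], [-1.32, -3.91, -2.06]]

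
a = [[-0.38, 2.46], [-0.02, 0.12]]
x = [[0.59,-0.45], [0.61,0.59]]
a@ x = [[1.28,  1.62], [0.06,  0.08]]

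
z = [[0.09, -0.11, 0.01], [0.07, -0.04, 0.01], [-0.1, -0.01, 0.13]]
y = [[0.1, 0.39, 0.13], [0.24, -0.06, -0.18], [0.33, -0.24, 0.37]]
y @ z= [[0.02, -0.03, 0.02], [0.04, -0.02, -0.02], [-0.02, -0.03, 0.05]]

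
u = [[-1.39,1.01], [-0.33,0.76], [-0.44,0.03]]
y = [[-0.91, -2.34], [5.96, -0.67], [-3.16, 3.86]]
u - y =[[-0.48,3.35], [-6.29,1.43], [2.72,-3.83]]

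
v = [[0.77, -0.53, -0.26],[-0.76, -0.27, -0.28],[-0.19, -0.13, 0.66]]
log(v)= [[-0.02+0.59j, -0.16+0.99j, -0.15+0.33j], [(-0.23+1.43j), -0.38+2.42j, (0.05+0.82j)], [(-0.11+0.23j), (0.03+0.39j), (-0.35+0.13j)]]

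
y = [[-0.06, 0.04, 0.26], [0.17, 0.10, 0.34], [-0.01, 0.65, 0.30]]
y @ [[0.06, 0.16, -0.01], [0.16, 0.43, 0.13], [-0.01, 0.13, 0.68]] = [[0.00,0.04,0.18], [0.02,0.11,0.24], [0.10,0.32,0.29]]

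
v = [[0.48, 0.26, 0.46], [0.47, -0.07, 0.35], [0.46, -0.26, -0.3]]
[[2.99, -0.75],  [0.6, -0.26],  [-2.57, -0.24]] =v @ [[-0.07, -1.14], [6.24, -1.62], [3.05, 0.47]]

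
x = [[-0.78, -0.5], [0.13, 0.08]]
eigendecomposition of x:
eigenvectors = [[-0.99, 0.54], [0.17, -0.84]]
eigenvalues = [-0.7, -0.0]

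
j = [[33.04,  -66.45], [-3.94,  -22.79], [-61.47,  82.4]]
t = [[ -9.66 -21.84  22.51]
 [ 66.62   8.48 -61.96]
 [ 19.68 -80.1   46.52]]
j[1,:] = [-3.94, -22.79]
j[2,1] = 82.4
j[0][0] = 33.04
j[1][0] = -3.94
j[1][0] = -3.94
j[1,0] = -3.94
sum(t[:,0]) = 76.64000000000001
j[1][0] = -3.94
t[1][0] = 66.62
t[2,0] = 19.68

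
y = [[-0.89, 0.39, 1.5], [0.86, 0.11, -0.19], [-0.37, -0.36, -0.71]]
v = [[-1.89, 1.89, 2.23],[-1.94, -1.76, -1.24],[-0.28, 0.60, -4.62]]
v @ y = [[2.48,-1.33,-4.78], [0.67,-0.5,-1.7], [2.47,1.62,2.75]]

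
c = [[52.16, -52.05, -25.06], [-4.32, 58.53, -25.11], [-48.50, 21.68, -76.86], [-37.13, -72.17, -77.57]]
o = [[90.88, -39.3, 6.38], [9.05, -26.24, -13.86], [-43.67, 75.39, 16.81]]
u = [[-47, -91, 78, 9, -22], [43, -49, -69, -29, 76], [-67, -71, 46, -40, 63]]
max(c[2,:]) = 21.68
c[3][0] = -37.13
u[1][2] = -69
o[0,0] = 90.88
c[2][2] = -76.86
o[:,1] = [-39.3, -26.24, 75.39]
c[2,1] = 21.68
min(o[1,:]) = -26.24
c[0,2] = -25.06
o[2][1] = 75.39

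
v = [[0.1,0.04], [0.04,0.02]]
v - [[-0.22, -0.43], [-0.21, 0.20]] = [[0.32, 0.47], [0.25, -0.18]]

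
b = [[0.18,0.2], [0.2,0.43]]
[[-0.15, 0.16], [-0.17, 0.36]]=b @[[-0.84,-0.03],[-0.0,0.84]]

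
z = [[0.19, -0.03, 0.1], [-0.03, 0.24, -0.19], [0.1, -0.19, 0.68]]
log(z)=[[-1.72, -0.05, 0.26],[-0.05, -1.60, -0.48],[0.26, -0.48, -0.49]]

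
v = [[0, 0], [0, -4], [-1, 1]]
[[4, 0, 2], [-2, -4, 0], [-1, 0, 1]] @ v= [[-2, 2], [0, 16], [-1, 1]]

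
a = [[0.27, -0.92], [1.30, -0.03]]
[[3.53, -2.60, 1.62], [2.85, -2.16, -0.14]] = a@[[2.12, -1.61, -0.15], [-3.22, 2.35, -1.81]]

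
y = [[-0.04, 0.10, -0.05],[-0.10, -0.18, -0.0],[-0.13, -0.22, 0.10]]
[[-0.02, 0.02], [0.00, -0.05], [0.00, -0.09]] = y@[[0.23, 0.24], [-0.14, 0.17], [0.00, -0.24]]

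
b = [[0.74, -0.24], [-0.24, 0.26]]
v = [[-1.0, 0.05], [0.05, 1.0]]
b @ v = [[-0.75,-0.2], [0.25,0.25]]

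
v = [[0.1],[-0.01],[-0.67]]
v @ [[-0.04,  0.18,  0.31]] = [[-0.00, 0.02, 0.03], [0.00, -0.0, -0.0], [0.03, -0.12, -0.21]]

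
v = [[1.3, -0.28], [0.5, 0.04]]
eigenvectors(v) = [[0.92, 0.24],[0.4, 0.97]]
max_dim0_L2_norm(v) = 1.39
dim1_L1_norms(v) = [1.58, 0.54]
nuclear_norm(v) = 1.55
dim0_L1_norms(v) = [1.8, 0.32]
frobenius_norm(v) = 1.42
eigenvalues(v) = [1.18, 0.16]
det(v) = 0.19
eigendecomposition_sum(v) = [[1.32, -0.33],[0.58, -0.14]] + [[-0.02, 0.05],[-0.08, 0.18]]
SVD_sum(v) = [[1.31,-0.23],[0.48,-0.09]] + [[-0.01, -0.05], [0.02, 0.13]]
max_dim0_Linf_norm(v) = 1.3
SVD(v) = [[-0.94, -0.34],[-0.34, 0.94]] @ diag([1.4147729759453516, 0.135710819519793]) @ [[-0.98, 0.18], [0.18, 0.98]]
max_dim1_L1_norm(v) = 1.58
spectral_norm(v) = 1.41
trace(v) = 1.34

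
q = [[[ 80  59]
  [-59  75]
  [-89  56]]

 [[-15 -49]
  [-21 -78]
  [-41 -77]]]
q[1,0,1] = -49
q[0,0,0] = 80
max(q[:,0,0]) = 80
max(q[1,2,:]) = -41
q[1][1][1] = -78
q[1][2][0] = -41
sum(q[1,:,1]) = -204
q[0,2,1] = 56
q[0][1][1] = 75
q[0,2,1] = 56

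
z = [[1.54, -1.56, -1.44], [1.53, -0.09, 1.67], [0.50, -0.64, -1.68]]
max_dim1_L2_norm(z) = 2.62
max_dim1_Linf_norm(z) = 1.68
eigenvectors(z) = [[(-0.28-0.55j), -0.28+0.55j, -0.18+0.00j], [(-0.77+0j), (-0.77-0j), (-0.8+0j)], [(0.05-0.17j), 0.05+0.17j, (0.57+0j)]]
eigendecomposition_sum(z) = [[0.82+0.48j, (-0.81+0.25j), -0.89+0.50j], [(1.01-0.65j), (-0.19+1.05j), 0.05+1.28j], [0.08+0.27j, -0.22-0.11j, -0.29-0.07j]] + [[(0.82-0.48j), (-0.81-0.25j), -0.89-0.50j], [1.01+0.65j, (-0.19-1.05j), 0.05-1.28j], [(0.08-0.27j), (-0.22+0.11j), -0.29+0.07j]] + [[(-0.11-0j), 0.06+0.00j, (0.35+0j)], [(-0.49-0j), 0.28+0.00j, (1.56+0j)], [0.35+0.00j, (-0.2-0j), (-1.1-0j)]]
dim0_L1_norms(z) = [3.57, 2.29, 4.79]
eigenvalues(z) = [(0.35+1.46j), (0.35-1.46j), (-0.93+0j)]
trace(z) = -0.23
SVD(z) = [[-0.78, -0.37, -0.50], [0.22, -0.92, 0.32], [-0.58, 0.14, 0.80]] @ diag([3.152210415779855, 2.3414112290570617, 0.2829539734558971]) @ [[-0.37,0.5,0.79], [-0.81,0.24,-0.53], [0.45,0.83,-0.32]]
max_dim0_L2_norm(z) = 2.77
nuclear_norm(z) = 5.78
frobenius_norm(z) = 3.94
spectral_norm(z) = 3.15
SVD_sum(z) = [[0.91, -1.24, -1.94], [-0.26, 0.35, 0.55], [0.67, -0.91, -1.43]] + [[0.7, -0.21, 0.46], [1.75, -0.52, 1.15], [-0.27, 0.08, -0.18]] + [[-0.06, -0.12, 0.04], [0.04, 0.08, -0.03], [0.10, 0.19, -0.07]]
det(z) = -2.09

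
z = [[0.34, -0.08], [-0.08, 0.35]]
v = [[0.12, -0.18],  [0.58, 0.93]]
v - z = [[-0.22, -0.10], [0.66, 0.58]]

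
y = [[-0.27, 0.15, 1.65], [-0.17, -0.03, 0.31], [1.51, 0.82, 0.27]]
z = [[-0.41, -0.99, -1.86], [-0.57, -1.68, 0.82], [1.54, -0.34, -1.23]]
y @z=[[2.57, -0.55, -1.40], [0.56, 0.11, -0.09], [-0.67, -2.96, -2.47]]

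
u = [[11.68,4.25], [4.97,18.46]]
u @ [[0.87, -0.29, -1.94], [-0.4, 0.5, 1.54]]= [[8.46, -1.26, -16.11], [-3.06, 7.79, 18.79]]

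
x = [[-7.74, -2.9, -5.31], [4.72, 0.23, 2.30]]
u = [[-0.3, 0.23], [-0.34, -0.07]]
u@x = [[3.41, 0.92, 2.12], [2.3, 0.97, 1.64]]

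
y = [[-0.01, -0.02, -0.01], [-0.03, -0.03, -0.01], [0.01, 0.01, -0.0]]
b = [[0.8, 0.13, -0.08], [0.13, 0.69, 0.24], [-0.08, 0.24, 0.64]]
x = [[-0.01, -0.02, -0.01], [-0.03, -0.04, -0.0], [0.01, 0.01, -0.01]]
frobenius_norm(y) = 0.05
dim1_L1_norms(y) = [0.04, 0.07, 0.02]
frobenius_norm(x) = 0.06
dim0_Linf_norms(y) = [0.03, 0.03, 0.01]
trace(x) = -0.06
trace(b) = 2.13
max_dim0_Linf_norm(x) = 0.04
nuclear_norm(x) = 0.07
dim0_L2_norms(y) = [0.03, 0.04, 0.01]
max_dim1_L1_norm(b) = 1.06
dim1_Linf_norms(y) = [0.02, 0.03, 0.01]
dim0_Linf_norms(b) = [0.8, 0.69, 0.64]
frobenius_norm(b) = 1.30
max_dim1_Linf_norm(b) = 0.8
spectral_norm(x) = 0.06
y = x @ b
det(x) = 0.00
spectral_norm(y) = 0.05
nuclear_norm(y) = 0.06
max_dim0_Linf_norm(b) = 0.8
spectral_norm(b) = 0.93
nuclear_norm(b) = 2.13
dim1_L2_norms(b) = [0.81, 0.74, 0.69]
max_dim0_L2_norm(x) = 0.05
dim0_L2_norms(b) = [0.81, 0.74, 0.69]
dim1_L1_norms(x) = [0.04, 0.07, 0.03]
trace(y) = -0.04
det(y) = 0.00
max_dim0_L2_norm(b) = 0.81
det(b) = 0.29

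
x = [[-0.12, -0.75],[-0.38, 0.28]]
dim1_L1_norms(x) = [0.87, 0.66]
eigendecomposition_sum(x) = [[-0.33, -0.32], [-0.16, -0.16]] + [[0.21, -0.43], [-0.22, 0.44]]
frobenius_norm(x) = 0.89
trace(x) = 0.16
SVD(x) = [[-0.93, 0.37],[0.37, 0.93]] @ diag([0.8009102624155787, 0.3977973750006513]) @ [[-0.03, 1.0], [-1.0, -0.03]]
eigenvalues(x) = [-0.49, 0.65]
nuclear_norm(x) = 1.20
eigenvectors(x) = [[-0.9, 0.7], [-0.44, -0.72]]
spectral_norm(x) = 0.80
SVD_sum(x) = [[0.03, -0.75],[-0.01, 0.29]] + [[-0.15, -0.0],[-0.37, -0.01]]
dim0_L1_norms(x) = [0.5, 1.03]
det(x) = -0.32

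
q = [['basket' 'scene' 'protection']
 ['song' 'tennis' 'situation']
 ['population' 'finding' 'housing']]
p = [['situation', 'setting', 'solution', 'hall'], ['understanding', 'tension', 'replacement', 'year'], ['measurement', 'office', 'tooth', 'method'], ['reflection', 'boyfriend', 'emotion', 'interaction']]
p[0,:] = ['situation', 'setting', 'solution', 'hall']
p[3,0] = 'reflection'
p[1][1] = 'tension'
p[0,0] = 'situation'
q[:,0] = ['basket', 'song', 'population']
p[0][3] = 'hall'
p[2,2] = 'tooth'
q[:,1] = ['scene', 'tennis', 'finding']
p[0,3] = 'hall'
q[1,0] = 'song'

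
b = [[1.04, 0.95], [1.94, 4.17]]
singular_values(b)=[4.78, 0.52]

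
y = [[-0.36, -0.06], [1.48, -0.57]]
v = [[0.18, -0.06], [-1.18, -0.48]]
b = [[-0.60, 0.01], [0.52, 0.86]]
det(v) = -0.16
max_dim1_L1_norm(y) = 2.05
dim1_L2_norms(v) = [0.19, 1.27]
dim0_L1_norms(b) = [1.12, 0.87]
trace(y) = -0.93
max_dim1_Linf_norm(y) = 1.48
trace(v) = -0.30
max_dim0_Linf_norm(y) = 1.48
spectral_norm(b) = 1.06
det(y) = 0.29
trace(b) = 0.26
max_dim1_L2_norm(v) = 1.27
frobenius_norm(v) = 1.29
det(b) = -0.52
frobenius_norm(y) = 1.63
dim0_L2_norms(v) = [1.19, 0.48]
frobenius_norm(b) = 1.17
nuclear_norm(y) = 1.80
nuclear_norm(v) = 1.40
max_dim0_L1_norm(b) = 1.12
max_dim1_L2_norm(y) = 1.59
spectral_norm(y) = 1.62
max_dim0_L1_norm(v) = 1.36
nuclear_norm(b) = 1.55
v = y @ b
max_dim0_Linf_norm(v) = 1.18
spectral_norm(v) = 1.28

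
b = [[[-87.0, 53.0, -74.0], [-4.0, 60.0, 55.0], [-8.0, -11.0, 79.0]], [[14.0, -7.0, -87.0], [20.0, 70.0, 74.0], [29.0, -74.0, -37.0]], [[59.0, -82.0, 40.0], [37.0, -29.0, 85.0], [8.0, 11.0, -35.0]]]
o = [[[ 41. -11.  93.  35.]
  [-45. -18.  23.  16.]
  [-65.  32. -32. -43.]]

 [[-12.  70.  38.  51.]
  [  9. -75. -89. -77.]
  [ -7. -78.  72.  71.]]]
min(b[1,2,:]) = -74.0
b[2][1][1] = -29.0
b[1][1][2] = 74.0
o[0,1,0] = -45.0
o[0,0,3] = 35.0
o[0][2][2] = -32.0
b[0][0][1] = 53.0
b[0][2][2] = 79.0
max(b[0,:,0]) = -4.0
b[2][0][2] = 40.0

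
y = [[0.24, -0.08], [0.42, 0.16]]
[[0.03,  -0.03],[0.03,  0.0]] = y @ [[0.10, -0.06], [-0.06, 0.18]]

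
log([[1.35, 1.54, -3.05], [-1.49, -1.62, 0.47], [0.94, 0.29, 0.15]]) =[[(1.35-0.61j), (1.12-1.61j), (-2.36-1.13j)], [(-1.09+1.28j), -0.78+3.37j, (0.44+2.37j)], [0.72+0.21j, 0.24+0.55j, (0.47+0.39j)]]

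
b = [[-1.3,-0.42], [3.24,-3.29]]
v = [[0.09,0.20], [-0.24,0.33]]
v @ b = [[0.53, -0.7], [1.38, -0.98]]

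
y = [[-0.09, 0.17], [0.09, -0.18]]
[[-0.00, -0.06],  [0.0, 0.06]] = y@[[0.04,-0.34], [0.01,-0.51]]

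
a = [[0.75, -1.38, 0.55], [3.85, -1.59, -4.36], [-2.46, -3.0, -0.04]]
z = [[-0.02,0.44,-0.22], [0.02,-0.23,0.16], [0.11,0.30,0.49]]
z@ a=[[2.22, -0.01, -1.92],  [-1.26, -0.14, 1.01],  [0.03, -2.10, -1.27]]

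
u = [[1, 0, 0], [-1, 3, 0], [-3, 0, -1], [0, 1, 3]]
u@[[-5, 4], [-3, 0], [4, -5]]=[[-5, 4], [-4, -4], [11, -7], [9, -15]]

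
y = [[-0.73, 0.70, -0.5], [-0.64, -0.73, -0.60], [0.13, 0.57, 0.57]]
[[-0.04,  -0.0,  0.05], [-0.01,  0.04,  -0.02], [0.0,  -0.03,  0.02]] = y@ [[0.02, -0.01, -0.01],[-0.02, -0.03, 0.05],[0.02, -0.02, -0.01]]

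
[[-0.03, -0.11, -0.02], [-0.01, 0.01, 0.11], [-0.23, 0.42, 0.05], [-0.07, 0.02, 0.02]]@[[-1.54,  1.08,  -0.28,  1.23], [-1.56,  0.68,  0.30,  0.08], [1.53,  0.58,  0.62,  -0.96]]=[[0.19, -0.12, -0.04, -0.03], [0.17, 0.06, 0.07, -0.12], [-0.22, 0.07, 0.22, -0.3], [0.11, -0.05, 0.04, -0.1]]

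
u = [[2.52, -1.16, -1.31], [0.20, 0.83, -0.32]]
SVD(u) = [[-1.00, 0.0], [0.00, 1.0]] @ diag([3.0679443848119026, 0.9116563232387063]) @ [[-0.82, 0.38, 0.43],[0.23, 0.90, -0.36]]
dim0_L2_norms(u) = [2.53, 1.43, 1.35]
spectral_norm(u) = 3.07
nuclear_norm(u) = 3.98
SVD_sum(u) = [[2.52, -1.16, -1.31], [-0.01, 0.01, 0.01]] + [[0.00, 0.0, -0.00], [0.21, 0.82, -0.33]]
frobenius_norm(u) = 3.20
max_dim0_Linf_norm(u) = 2.52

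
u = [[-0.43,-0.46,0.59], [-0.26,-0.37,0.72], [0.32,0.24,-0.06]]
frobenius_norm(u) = 1.28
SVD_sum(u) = [[-0.39,-0.44,0.63], [-0.37,-0.42,0.61], [0.14,0.16,-0.23]] + [[-0.05, -0.02, -0.04], [0.11, 0.05, 0.11], [0.18, 0.08, 0.17]] + [[0.0, -0.00, -0.0],[-0.0, 0.0, 0.00],[0.0, -0.0, -0.00]]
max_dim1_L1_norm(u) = 1.48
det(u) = -0.00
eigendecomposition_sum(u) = [[-0.44, -0.46, 0.56], [-0.37, -0.38, 0.47], [0.22, 0.23, -0.28]] + [[0.0,-0.00,0.0], [-0.00,0.0,-0.00], [-0.00,0.0,-0.0]] + [[0.01,0.00,0.02], [0.11,0.01,0.25], [0.1,0.01,0.22]]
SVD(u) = [[-0.7, 0.21, 0.69], [-0.67, -0.52, -0.52], [0.25, -0.83, 0.50]] @ diag([1.2376441068182595, 0.315167194224013, 0.002589313228664088]) @ [[0.45, 0.51, -0.74], [-0.69, -0.32, -0.64], [0.56, -0.8, -0.21]]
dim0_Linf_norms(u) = [0.43, 0.46, 0.72]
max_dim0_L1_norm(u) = 1.37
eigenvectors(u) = [[0.72, 0.56, 0.07], [0.60, -0.80, 0.75], [-0.36, -0.21, 0.66]]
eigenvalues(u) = [-1.11, 0.0, 0.24]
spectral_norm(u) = 1.24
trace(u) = -0.86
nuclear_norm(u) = 1.56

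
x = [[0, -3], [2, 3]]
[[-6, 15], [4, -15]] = x @ [[-1, 0], [2, -5]]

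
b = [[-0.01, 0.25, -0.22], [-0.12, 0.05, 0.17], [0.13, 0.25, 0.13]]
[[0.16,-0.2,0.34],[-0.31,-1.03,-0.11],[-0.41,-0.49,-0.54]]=b @ [[-0.02, 3.99, -1.79], [-0.77, -2.79, -0.31], [-1.62, -2.43, -1.8]]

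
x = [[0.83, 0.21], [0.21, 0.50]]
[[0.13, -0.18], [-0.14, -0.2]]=x@ [[0.25, -0.13], [-0.38, -0.34]]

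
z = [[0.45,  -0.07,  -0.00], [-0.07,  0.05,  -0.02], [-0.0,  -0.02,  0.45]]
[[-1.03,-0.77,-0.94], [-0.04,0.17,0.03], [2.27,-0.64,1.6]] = z@ [[-2.68, -1.63, -2.27], [-2.56, 0.48, -1.16], [4.93, -1.39, 3.51]]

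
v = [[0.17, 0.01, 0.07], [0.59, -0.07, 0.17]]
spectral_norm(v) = 0.64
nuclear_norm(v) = 0.68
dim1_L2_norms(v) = [0.18, 0.62]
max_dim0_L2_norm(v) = 0.61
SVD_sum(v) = [[0.17,  -0.02,  0.05], [0.59,  -0.06,  0.18]] + [[-0.00,0.03,0.02], [0.00,-0.01,-0.01]]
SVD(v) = [[-0.28, -0.96], [-0.96, 0.28]] @ diag([0.6438631411315056, 0.035217261282935966]) @ [[-0.95, 0.10, -0.28], [0.08, -0.83, -0.55]]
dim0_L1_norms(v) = [0.76, 0.08, 0.24]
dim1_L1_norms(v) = [0.25, 0.83]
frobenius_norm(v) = 0.64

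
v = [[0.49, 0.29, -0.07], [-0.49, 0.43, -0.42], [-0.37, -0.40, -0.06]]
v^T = [[0.49, -0.49, -0.37],  [0.29, 0.43, -0.40],  [-0.07, -0.42, -0.06]]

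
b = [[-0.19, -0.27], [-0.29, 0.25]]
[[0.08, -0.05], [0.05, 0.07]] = b@[[-0.26, -0.04], [-0.1, 0.23]]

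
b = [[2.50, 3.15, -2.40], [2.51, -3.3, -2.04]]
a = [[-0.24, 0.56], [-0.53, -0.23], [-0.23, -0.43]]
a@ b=[[0.81,  -2.60,  -0.57], [-1.90,  -0.91,  1.74], [-1.65,  0.69,  1.43]]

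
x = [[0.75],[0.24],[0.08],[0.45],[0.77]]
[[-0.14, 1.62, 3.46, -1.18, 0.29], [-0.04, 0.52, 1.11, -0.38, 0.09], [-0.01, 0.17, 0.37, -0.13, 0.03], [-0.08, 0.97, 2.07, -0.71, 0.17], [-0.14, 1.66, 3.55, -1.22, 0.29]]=x @ [[-0.18, 2.16, 4.61, -1.58, 0.38]]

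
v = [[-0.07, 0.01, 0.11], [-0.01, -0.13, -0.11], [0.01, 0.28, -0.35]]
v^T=[[-0.07, -0.01, 0.01],[0.01, -0.13, 0.28],[0.11, -0.11, -0.35]]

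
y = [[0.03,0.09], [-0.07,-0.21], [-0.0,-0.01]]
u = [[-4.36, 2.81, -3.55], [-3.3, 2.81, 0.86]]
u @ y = [[-0.33, -0.95], [-0.3, -0.90]]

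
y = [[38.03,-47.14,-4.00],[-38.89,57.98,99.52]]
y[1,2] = 99.52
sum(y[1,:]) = 118.60999999999999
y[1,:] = [-38.89, 57.98, 99.52]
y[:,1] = [-47.14, 57.98]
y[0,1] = -47.14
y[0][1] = -47.14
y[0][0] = 38.03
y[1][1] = 57.98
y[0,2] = -4.0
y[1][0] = -38.89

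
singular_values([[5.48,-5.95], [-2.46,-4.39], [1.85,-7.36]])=[11.12, 4.96]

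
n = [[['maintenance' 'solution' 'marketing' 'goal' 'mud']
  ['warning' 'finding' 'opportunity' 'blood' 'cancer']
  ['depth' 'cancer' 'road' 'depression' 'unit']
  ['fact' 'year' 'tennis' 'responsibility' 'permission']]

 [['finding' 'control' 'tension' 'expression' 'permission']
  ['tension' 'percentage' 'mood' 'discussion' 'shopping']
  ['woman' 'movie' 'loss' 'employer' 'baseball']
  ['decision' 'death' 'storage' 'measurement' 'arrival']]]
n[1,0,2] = 'tension'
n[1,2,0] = 'woman'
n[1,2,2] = 'loss'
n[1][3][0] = 'decision'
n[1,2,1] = 'movie'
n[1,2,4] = 'baseball'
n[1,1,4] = 'shopping'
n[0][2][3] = 'depression'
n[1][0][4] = 'permission'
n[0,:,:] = [['maintenance', 'solution', 'marketing', 'goal', 'mud'], ['warning', 'finding', 'opportunity', 'blood', 'cancer'], ['depth', 'cancer', 'road', 'depression', 'unit'], ['fact', 'year', 'tennis', 'responsibility', 'permission']]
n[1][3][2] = 'storage'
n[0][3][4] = 'permission'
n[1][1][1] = 'percentage'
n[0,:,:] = [['maintenance', 'solution', 'marketing', 'goal', 'mud'], ['warning', 'finding', 'opportunity', 'blood', 'cancer'], ['depth', 'cancer', 'road', 'depression', 'unit'], ['fact', 'year', 'tennis', 'responsibility', 'permission']]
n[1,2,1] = 'movie'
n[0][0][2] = 'marketing'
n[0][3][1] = 'year'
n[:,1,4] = ['cancer', 'shopping']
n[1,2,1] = 'movie'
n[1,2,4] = 'baseball'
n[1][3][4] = 'arrival'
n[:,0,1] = ['solution', 'control']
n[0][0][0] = 'maintenance'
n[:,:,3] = [['goal', 'blood', 'depression', 'responsibility'], ['expression', 'discussion', 'employer', 'measurement']]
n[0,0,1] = 'solution'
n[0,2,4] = 'unit'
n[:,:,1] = [['solution', 'finding', 'cancer', 'year'], ['control', 'percentage', 'movie', 'death']]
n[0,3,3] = 'responsibility'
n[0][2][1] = 'cancer'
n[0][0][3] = 'goal'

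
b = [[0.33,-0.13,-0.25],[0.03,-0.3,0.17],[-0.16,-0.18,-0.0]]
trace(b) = 0.03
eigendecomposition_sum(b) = [[(0.35+0j), (-0.01+0j), (-0.21+0j)], [(-0.01-0j), 0.00+0.00j, (0.01-0j)], [-0.13-0.00j, 0.00+0.00j, 0.08-0.00j]] + [[-0.01+0.02j,-0.06-0.07j,(-0.02+0.07j)], [(0.02+0.04j),(-0.15+0.01j),0.08+0.10j], [-0.02+0.04j,(-0.09-0.12j),(-0.04+0.12j)]] + [[(-0.01-0.02j), -0.06+0.07j, (-0.02-0.07j)],[0.02-0.04j, -0.15-0.01j, (0.08-0.1j)],[(-0.02-0.04j), (-0.09+0.12j), -0.04-0.12j]]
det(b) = 0.03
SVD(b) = [[0.97,0.17,0.18], [-0.07,0.88,-0.47], [-0.23,0.44,0.87]] @ diag([0.44149191394381, 0.38146095579070255, 0.1602261811611171]) @ [[0.80, -0.14, -0.58],[0.03, -0.96, 0.28],[-0.59, -0.25, -0.77]]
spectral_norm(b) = 0.44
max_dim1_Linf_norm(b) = 0.33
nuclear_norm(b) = 0.98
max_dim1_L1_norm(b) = 0.71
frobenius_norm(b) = 0.61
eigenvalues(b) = [(0.43+0j), (-0.2+0.16j), (-0.2-0.16j)]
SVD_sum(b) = [[0.34, -0.06, -0.25],  [-0.02, 0.00, 0.02],  [-0.08, 0.01, 0.06]] + [[0.0,-0.06,0.02], [0.01,-0.32,0.09], [0.01,-0.16,0.05]] + [[-0.02, -0.01, -0.02], [0.04, 0.02, 0.06], [-0.08, -0.03, -0.11]]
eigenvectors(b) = [[(0.94+0j), (0.23+0.33j), (0.23-0.33j)], [-0.04+0.00j, (0.65+0j), 0.65-0.00j], [-0.34+0.00j, (0.35+0.54j), 0.35-0.54j]]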